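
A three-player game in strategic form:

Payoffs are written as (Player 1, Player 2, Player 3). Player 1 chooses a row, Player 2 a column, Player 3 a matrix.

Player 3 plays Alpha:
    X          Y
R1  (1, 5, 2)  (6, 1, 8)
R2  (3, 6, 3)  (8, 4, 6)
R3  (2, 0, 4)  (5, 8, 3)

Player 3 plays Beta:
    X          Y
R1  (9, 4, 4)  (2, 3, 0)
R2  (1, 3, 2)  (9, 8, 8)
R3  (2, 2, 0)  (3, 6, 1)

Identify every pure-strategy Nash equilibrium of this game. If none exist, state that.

Mark each player's best response to every combination of opponents' strategies; a profile where every player is best-responding is a pure Nash equilibrium.
Player 1 against (X, Alpha): payoffs 1, 3, 2 → best response R2.
Player 1 against (X, Beta): payoffs 9, 1, 2 → best response R1.
Player 1 against (Y, Alpha): payoffs 6, 8, 5 → best response R2.
Player 1 against (Y, Beta): payoffs 2, 9, 3 → best response R2.
Player 2 against (R1, Alpha): payoffs 5, 1 → best response X.
Player 2 against (R1, Beta): payoffs 4, 3 → best response X.
Player 2 against (R2, Alpha): payoffs 6, 4 → best response X.
Player 2 against (R2, Beta): payoffs 3, 8 → best response Y.
Player 2 against (R3, Alpha): payoffs 0, 8 → best response Y.
Player 2 against (R3, Beta): payoffs 2, 6 → best response Y.
Player 3 against (R1, X): payoffs 2, 4 → best response Beta.
Player 3 against (R1, Y): payoffs 8, 0 → best response Alpha.
Player 3 against (R2, X): payoffs 3, 2 → best response Alpha.
Player 3 against (R2, Y): payoffs 6, 8 → best response Beta.
Player 3 against (R3, X): payoffs 4, 0 → best response Alpha.
Player 3 against (R3, Y): payoffs 3, 1 → best response Alpha.
Mutual best responses: (R1, X, Beta); (R2, X, Alpha); (R2, Y, Beta).

The pure Nash equilibria are (R1, X, Beta) and (R2, X, Alpha) and (R2, Y, Beta).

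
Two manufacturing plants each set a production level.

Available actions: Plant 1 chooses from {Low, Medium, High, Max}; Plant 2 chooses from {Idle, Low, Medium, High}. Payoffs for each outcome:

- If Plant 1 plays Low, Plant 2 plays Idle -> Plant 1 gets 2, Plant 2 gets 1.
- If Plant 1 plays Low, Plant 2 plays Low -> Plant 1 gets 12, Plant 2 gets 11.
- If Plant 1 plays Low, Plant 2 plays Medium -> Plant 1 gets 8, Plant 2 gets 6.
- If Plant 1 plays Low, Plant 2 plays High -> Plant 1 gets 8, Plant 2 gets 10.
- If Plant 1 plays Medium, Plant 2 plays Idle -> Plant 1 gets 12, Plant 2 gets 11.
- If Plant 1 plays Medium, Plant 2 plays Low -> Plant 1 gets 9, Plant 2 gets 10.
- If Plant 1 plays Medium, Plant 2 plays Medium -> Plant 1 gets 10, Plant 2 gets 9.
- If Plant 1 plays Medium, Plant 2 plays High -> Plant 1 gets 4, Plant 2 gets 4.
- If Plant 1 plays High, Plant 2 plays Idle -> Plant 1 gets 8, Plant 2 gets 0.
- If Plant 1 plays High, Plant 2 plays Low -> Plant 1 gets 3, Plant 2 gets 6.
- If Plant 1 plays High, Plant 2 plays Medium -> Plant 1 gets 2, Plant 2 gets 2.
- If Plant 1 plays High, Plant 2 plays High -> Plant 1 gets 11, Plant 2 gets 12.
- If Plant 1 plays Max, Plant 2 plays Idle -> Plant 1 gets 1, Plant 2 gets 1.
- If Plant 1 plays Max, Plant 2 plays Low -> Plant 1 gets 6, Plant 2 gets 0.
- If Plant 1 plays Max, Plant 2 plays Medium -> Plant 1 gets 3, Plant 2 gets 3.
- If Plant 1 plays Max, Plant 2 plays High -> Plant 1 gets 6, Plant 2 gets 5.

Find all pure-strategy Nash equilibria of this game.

Pure-strategy Nash equilibria: (Low, Low), (Medium, Idle), (High, High)

Plant 1 against Idle: payoffs 2, 12, 8, 1 → best response Medium.
Plant 1 against Low: payoffs 12, 9, 3, 6 → best response Low.
Plant 1 against Medium: payoffs 8, 10, 2, 3 → best response Medium.
Plant 1 against High: payoffs 8, 4, 11, 6 → best response High.
Plant 2 against Low: payoffs 1, 11, 6, 10 → best response Low.
Plant 2 against Medium: payoffs 11, 10, 9, 4 → best response Idle.
Plant 2 against High: payoffs 0, 6, 2, 12 → best response High.
Plant 2 against Max: payoffs 1, 0, 3, 5 → best response High.
Mutual best responses: (Low, Low); (Medium, Idle); (High, High).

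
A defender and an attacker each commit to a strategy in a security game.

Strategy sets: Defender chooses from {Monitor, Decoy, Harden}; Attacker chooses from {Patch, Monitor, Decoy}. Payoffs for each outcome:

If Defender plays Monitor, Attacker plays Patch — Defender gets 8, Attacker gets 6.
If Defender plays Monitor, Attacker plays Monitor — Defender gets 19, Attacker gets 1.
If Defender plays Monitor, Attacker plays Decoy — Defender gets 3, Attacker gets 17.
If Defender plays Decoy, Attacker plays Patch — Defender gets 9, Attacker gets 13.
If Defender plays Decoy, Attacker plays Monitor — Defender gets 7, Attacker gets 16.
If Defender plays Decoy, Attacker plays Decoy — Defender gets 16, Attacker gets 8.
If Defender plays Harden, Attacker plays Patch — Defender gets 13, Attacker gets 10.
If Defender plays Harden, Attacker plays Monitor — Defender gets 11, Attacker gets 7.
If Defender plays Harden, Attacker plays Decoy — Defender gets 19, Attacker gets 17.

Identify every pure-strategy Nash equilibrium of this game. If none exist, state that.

The unique pure-strategy Nash equilibrium is (Harden, Decoy).

(Monitor, Patch): Defender can switch to Decoy (8 → 9). Not NE.
(Monitor, Monitor): Attacker can switch to Patch (1 → 6). Not NE.
(Monitor, Decoy): Defender can switch to Decoy (3 → 16). Not NE.
(Decoy, Patch): Defender can switch to Harden (9 → 13). Not NE.
(Decoy, Monitor): Defender can switch to Monitor (7 → 19). Not NE.
(Decoy, Decoy): Defender can switch to Harden (16 → 19). Not NE.
(Harden, Patch): Attacker can switch to Decoy (10 → 17). Not NE.
(Harden, Monitor): Defender can switch to Monitor (11 → 19). Not NE.
(Harden, Decoy): Defender gets 19, best alternative 16; Attacker gets 17, best alternative 10. No profitable deviation — NE.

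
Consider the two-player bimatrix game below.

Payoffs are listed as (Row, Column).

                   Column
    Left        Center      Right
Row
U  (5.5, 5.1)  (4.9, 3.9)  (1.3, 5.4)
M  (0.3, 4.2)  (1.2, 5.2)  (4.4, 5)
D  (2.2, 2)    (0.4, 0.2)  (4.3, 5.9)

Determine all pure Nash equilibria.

none

Row against Left: payoffs 5.5, 0.3, 2.2 → best response U.
Row against Center: payoffs 4.9, 1.2, 0.4 → best response U.
Row against Right: payoffs 1.3, 4.4, 4.3 → best response M.
Column against U: payoffs 5.1, 3.9, 5.4 → best response Right.
Column against M: payoffs 4.2, 5.2, 5 → best response Center.
Column against D: payoffs 2, 0.2, 5.9 → best response Right.
No profile is a mutual best response for all players.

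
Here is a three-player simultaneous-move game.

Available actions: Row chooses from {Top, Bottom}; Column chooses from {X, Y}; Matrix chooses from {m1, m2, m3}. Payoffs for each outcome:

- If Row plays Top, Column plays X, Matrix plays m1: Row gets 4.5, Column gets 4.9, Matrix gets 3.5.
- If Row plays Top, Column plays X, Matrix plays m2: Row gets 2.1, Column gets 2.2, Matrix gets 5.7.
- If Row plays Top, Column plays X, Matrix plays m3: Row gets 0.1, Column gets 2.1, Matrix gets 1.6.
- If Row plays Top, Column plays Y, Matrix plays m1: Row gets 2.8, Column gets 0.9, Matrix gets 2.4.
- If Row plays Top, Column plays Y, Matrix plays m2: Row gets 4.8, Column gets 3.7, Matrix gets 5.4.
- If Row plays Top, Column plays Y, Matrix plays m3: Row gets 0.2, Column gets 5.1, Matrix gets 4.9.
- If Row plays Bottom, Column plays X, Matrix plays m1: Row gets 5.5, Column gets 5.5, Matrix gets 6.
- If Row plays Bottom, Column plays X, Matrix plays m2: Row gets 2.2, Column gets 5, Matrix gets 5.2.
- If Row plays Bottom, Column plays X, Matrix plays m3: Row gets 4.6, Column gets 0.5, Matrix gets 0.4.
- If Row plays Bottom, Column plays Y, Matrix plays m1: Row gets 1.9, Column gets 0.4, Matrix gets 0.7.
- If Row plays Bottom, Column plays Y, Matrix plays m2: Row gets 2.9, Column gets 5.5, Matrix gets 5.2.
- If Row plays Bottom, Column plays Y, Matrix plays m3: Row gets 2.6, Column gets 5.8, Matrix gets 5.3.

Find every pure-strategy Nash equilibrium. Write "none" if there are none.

The pure Nash equilibria are (Top, Y, m2), (Bottom, X, m1), (Bottom, Y, m3).

For each player, find the best response to each opponent profile; mutual best responses are the pure NE.
Row against (X, m1): payoffs 4.5, 5.5 → best response Bottom.
Row against (X, m2): payoffs 2.1, 2.2 → best response Bottom.
Row against (X, m3): payoffs 0.1, 4.6 → best response Bottom.
Row against (Y, m1): payoffs 2.8, 1.9 → best response Top.
Row against (Y, m2): payoffs 4.8, 2.9 → best response Top.
Row against (Y, m3): payoffs 0.2, 2.6 → best response Bottom.
Column against (Top, m1): payoffs 4.9, 0.9 → best response X.
Column against (Top, m2): payoffs 2.2, 3.7 → best response Y.
Column against (Top, m3): payoffs 2.1, 5.1 → best response Y.
Column against (Bottom, m1): payoffs 5.5, 0.4 → best response X.
Column against (Bottom, m2): payoffs 5, 5.5 → best response Y.
Column against (Bottom, m3): payoffs 0.5, 5.8 → best response Y.
Matrix against (Top, X): payoffs 3.5, 5.7, 1.6 → best response m2.
Matrix against (Top, Y): payoffs 2.4, 5.4, 4.9 → best response m2.
Matrix against (Bottom, X): payoffs 6, 5.2, 0.4 → best response m1.
Matrix against (Bottom, Y): payoffs 0.7, 5.2, 5.3 → best response m3.
Mutual best responses: (Top, Y, m2); (Bottom, X, m1); (Bottom, Y, m3).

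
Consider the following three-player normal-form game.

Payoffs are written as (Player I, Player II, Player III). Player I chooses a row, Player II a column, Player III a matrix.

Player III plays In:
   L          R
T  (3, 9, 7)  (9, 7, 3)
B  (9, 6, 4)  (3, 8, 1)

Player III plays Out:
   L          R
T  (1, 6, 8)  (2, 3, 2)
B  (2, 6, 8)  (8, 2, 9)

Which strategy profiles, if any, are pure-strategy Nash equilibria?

Player I against (L, In): payoffs 3, 9 → best response B.
Player I against (L, Out): payoffs 1, 2 → best response B.
Player I against (R, In): payoffs 9, 3 → best response T.
Player I against (R, Out): payoffs 2, 8 → best response B.
Player II against (T, In): payoffs 9, 7 → best response L.
Player II against (T, Out): payoffs 6, 3 → best response L.
Player II against (B, In): payoffs 6, 8 → best response R.
Player II against (B, Out): payoffs 6, 2 → best response L.
Player III against (T, L): payoffs 7, 8 → best response Out.
Player III against (T, R): payoffs 3, 2 → best response In.
Player III against (B, L): payoffs 4, 8 → best response Out.
Player III against (B, R): payoffs 1, 9 → best response Out.
Mutual best responses: (B, L, Out).

The unique pure-strategy Nash equilibrium is (B, L, Out).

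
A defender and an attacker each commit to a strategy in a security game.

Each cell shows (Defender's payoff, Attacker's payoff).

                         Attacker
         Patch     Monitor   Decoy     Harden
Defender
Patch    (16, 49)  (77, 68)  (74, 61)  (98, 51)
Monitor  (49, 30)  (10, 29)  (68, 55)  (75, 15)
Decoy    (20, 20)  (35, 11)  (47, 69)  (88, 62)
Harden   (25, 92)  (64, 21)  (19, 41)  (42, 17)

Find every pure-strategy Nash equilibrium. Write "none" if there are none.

Pure NE: (Patch, Monitor)

Check each profile: it is a Nash equilibrium iff no player can strictly gain by switching unilaterally.
(Patch, Patch): Defender can switch to Monitor (16 → 49). Not NE.
(Patch, Monitor): Defender gets 77, best alternative 64; Attacker gets 68, best alternative 61. No profitable deviation — NE.
(Patch, Decoy): Attacker can switch to Monitor (61 → 68). Not NE.
(Patch, Harden): Attacker can switch to Monitor (51 → 68). Not NE.
(Monitor, Patch): Attacker can switch to Decoy (30 → 55). Not NE.
(Monitor, Monitor): Defender can switch to Patch (10 → 77). Not NE.
(Monitor, Decoy): Defender can switch to Patch (68 → 74). Not NE.
(Monitor, Harden): Defender can switch to Patch (75 → 98). Not NE.
(Decoy, Patch): Defender can switch to Monitor (20 → 49). Not NE.
(Decoy, Monitor): Defender can switch to Patch (35 → 77). Not NE.
(Decoy, Decoy): Defender can switch to Patch (47 → 74). Not NE.
(The remaining 5 profiles each have a profitable deviation by the same check.)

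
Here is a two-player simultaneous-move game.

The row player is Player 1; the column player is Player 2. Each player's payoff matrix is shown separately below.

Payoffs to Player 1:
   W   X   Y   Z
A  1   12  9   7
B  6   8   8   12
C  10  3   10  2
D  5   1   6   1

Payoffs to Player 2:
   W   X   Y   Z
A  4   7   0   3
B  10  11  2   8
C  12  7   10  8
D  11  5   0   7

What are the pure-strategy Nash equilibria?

Pure-strategy Nash equilibria: (A, X), (C, W)

(A, W): Player 1 can switch to B (1 → 6). Not NE.
(A, X): Player 1 gets 12, best alternative 8; Player 2 gets 7, best alternative 4. No profitable deviation — NE.
(A, Y): Player 1 can switch to C (9 → 10). Not NE.
(A, Z): Player 1 can switch to B (7 → 12). Not NE.
(B, W): Player 1 can switch to C (6 → 10). Not NE.
(B, X): Player 1 can switch to A (8 → 12). Not NE.
(B, Y): Player 1 can switch to A (8 → 9). Not NE.
(C, W): Player 1 gets 10, best alternative 6; Player 2 gets 12, best alternative 10. No profitable deviation — NE.
(The remaining 8 profiles each have a profitable deviation by the same check.)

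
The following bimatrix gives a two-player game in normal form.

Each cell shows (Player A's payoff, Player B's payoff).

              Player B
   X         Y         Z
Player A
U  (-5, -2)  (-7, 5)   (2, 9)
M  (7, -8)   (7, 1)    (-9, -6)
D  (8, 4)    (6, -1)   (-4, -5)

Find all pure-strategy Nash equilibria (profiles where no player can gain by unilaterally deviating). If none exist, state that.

Player A against X: payoffs -5, 7, 8 → best response D.
Player A against Y: payoffs -7, 7, 6 → best response M.
Player A against Z: payoffs 2, -9, -4 → best response U.
Player B against U: payoffs -2, 5, 9 → best response Z.
Player B against M: payoffs -8, 1, -6 → best response Y.
Player B against D: payoffs 4, -1, -5 → best response X.
Mutual best responses: (U, Z); (M, Y); (D, X).

Pure-strategy Nash equilibria: (U, Z), (M, Y), (D, X)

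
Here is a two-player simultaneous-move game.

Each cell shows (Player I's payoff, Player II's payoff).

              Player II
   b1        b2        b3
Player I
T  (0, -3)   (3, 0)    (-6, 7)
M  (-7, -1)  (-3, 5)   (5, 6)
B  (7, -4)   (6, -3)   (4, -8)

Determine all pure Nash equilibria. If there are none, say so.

The pure Nash equilibria are (M, b3); (B, b2).

(T, b1): Player I can switch to B (0 → 7). Not NE.
(T, b2): Player I can switch to B (3 → 6). Not NE.
(T, b3): Player I can switch to M (-6 → 5). Not NE.
(M, b1): Player I can switch to T (-7 → 0). Not NE.
(M, b2): Player I can switch to T (-3 → 3). Not NE.
(M, b3): Player I gets 5, best alternative 4; Player II gets 6, best alternative 5. No profitable deviation — NE.
(B, b1): Player II can switch to b2 (-4 → -3). Not NE.
(B, b2): Player I gets 6, best alternative 3; Player II gets -3, best alternative -4. No profitable deviation — NE.
(The remaining 1 profile has a profitable deviation by the same check.)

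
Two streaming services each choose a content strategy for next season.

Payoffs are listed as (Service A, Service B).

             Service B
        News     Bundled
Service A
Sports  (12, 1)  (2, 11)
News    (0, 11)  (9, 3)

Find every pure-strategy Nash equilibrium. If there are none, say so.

(Sports, News): Service B can switch to Bundled (1 → 11). Not NE.
(Sports, Bundled): Service A can switch to News (2 → 9). Not NE.
(News, News): Service A can switch to Sports (0 → 12). Not NE.
(News, Bundled): Service B can switch to News (3 → 11). Not NE.

This game has no pure Nash equilibrium.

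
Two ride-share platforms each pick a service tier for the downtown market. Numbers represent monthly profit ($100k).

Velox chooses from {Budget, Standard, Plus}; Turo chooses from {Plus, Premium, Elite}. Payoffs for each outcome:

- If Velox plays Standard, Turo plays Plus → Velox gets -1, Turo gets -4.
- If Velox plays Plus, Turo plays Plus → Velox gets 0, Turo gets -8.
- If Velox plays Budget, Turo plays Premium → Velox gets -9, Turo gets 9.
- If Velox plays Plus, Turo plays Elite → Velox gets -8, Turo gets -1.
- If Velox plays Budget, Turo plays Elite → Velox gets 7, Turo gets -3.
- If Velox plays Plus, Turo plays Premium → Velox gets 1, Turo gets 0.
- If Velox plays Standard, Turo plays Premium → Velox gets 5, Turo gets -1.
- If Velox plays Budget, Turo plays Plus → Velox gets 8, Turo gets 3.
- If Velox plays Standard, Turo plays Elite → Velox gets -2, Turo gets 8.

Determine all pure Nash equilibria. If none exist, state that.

(Budget, Plus): Turo can switch to Premium (3 → 9). Not NE.
(Budget, Premium): Velox can switch to Standard (-9 → 5). Not NE.
(Budget, Elite): Turo can switch to Plus (-3 → 3). Not NE.
(Standard, Plus): Velox can switch to Budget (-1 → 8). Not NE.
(Standard, Premium): Turo can switch to Elite (-1 → 8). Not NE.
(Standard, Elite): Velox can switch to Budget (-2 → 7). Not NE.
(Plus, Plus): Velox can switch to Budget (0 → 8). Not NE.
(Plus, Premium): Velox can switch to Standard (1 → 5). Not NE.
(Plus, Elite): Velox can switch to Budget (-8 → 7). Not NE.

There is no pure-strategy Nash equilibrium.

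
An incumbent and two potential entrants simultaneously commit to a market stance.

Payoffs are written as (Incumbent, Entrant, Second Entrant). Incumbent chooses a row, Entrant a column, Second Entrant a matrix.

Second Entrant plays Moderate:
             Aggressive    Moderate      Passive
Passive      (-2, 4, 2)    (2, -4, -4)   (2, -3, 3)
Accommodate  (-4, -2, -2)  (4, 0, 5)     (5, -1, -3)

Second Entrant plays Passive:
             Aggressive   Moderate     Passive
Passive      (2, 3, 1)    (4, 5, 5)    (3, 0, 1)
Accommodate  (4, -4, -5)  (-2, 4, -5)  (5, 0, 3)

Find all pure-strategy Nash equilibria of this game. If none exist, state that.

Pure-strategy Nash equilibria: (Passive, Aggressive, Moderate), (Passive, Moderate, Passive), (Accommodate, Moderate, Moderate)

Incumbent against (Aggressive, Moderate): payoffs -2, -4 → best response Passive.
Incumbent against (Aggressive, Passive): payoffs 2, 4 → best response Accommodate.
Incumbent against (Moderate, Moderate): payoffs 2, 4 → best response Accommodate.
Incumbent against (Moderate, Passive): payoffs 4, -2 → best response Passive.
Incumbent against (Passive, Moderate): payoffs 2, 5 → best response Accommodate.
Incumbent against (Passive, Passive): payoffs 3, 5 → best response Accommodate.
Entrant against (Passive, Moderate): payoffs 4, -4, -3 → best response Aggressive.
Entrant against (Passive, Passive): payoffs 3, 5, 0 → best response Moderate.
Entrant against (Accommodate, Moderate): payoffs -2, 0, -1 → best response Moderate.
Entrant against (Accommodate, Passive): payoffs -4, 4, 0 → best response Moderate.
Second Entrant against (Passive, Aggressive): payoffs 2, 1 → best response Moderate.
Second Entrant against (Passive, Moderate): payoffs -4, 5 → best response Passive.
Second Entrant against (Passive, Passive): payoffs 3, 1 → best response Moderate.
Second Entrant against (Accommodate, Aggressive): payoffs -2, -5 → best response Moderate.
Second Entrant against (Accommodate, Moderate): payoffs 5, -5 → best response Moderate.
Second Entrant against (Accommodate, Passive): payoffs -3, 3 → best response Passive.
Mutual best responses: (Passive, Aggressive, Moderate); (Passive, Moderate, Passive); (Accommodate, Moderate, Moderate).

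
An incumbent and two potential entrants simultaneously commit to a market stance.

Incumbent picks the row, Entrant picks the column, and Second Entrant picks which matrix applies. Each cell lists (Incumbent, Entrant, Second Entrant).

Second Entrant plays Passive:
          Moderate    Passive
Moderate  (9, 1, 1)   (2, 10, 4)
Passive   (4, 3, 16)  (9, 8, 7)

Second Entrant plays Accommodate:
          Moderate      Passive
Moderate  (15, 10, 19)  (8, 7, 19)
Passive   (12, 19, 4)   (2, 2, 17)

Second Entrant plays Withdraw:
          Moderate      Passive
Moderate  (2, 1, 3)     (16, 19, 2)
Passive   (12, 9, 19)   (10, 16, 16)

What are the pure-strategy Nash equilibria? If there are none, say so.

The unique pure-strategy Nash equilibrium is (Moderate, Moderate, Accommodate).

For each player, find the best response to each opponent profile; mutual best responses are the pure NE.
Incumbent against (Moderate, Passive): payoffs 9, 4 → best response Moderate.
Incumbent against (Moderate, Accommodate): payoffs 15, 12 → best response Moderate.
Incumbent against (Moderate, Withdraw): payoffs 2, 12 → best response Passive.
Incumbent against (Passive, Passive): payoffs 2, 9 → best response Passive.
Incumbent against (Passive, Accommodate): payoffs 8, 2 → best response Moderate.
Incumbent against (Passive, Withdraw): payoffs 16, 10 → best response Moderate.
Entrant against (Moderate, Passive): payoffs 1, 10 → best response Passive.
Entrant against (Moderate, Accommodate): payoffs 10, 7 → best response Moderate.
Entrant against (Moderate, Withdraw): payoffs 1, 19 → best response Passive.
Entrant against (Passive, Passive): payoffs 3, 8 → best response Passive.
Entrant against (Passive, Accommodate): payoffs 19, 2 → best response Moderate.
Entrant against (Passive, Withdraw): payoffs 9, 16 → best response Passive.
Second Entrant against (Moderate, Moderate): payoffs 1, 19, 3 → best response Accommodate.
Second Entrant against (Moderate, Passive): payoffs 4, 19, 2 → best response Accommodate.
Second Entrant against (Passive, Moderate): payoffs 16, 4, 19 → best response Withdraw.
Second Entrant against (Passive, Passive): payoffs 7, 17, 16 → best response Accommodate.
Mutual best responses: (Moderate, Moderate, Accommodate).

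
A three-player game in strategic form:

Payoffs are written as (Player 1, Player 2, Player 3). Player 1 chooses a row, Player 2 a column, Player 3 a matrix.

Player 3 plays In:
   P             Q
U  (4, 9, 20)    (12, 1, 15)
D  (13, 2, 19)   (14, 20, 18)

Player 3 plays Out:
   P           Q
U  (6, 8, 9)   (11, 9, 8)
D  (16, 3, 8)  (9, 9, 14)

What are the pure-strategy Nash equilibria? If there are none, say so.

(D, Q, In)

(U, P, In): Player 1 can switch to D (4 → 13). Not NE.
(U, P, Out): Player 1 can switch to D (6 → 16). Not NE.
(U, Q, In): Player 1 can switch to D (12 → 14). Not NE.
(U, Q, Out): Player 3 can switch to In (8 → 15). Not NE.
(D, P, In): Player 2 can switch to Q (2 → 20). Not NE.
(D, P, Out): Player 2 can switch to Q (3 → 9). Not NE.
(D, Q, In): Player 1 gets 14, best alternative 12; Player 2 gets 20, best alternative 2; Player 3 gets 18, best alternative 14. No profitable deviation — NE.
(D, Q, Out): Player 1 can switch to U (9 → 11). Not NE.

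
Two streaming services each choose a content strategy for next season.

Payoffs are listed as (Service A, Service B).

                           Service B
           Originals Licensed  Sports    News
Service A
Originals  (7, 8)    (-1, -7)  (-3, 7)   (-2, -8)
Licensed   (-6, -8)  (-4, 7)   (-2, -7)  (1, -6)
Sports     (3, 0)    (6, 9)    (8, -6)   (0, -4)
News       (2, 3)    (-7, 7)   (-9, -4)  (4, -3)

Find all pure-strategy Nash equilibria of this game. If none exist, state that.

(Originals, Originals): Service A gets 7, best alternative 3; Service B gets 8, best alternative 7. No profitable deviation — NE.
(Originals, Licensed): Service A can switch to Sports (-1 → 6). Not NE.
(Originals, Sports): Service A can switch to Licensed (-3 → -2). Not NE.
(Originals, News): Service A can switch to Licensed (-2 → 1). Not NE.
(Licensed, Originals): Service A can switch to Originals (-6 → 7). Not NE.
(Licensed, Licensed): Service A can switch to Originals (-4 → -1). Not NE.
(Licensed, Sports): Service A can switch to Sports (-2 → 8). Not NE.
(Sports, Licensed): Service A gets 6, best alternative -1; Service B gets 9, best alternative 0. No profitable deviation — NE.
(The remaining 8 profiles each have a profitable deviation by the same check.)

The pure Nash equilibria are (Originals, Originals) and (Sports, Licensed).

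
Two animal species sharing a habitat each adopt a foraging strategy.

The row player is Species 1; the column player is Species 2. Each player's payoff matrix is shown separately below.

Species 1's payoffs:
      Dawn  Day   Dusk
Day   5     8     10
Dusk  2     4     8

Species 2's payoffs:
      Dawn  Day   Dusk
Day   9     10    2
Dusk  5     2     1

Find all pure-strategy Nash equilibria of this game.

(Day, Day)

(Day, Dawn): Species 2 can switch to Day (9 → 10). Not NE.
(Day, Day): Species 1 gets 8, best alternative 4; Species 2 gets 10, best alternative 9. No profitable deviation — NE.
(Day, Dusk): Species 2 can switch to Dawn (2 → 9). Not NE.
(Dusk, Dawn): Species 1 can switch to Day (2 → 5). Not NE.
(Dusk, Day): Species 1 can switch to Day (4 → 8). Not NE.
(Dusk, Dusk): Species 1 can switch to Day (8 → 10). Not NE.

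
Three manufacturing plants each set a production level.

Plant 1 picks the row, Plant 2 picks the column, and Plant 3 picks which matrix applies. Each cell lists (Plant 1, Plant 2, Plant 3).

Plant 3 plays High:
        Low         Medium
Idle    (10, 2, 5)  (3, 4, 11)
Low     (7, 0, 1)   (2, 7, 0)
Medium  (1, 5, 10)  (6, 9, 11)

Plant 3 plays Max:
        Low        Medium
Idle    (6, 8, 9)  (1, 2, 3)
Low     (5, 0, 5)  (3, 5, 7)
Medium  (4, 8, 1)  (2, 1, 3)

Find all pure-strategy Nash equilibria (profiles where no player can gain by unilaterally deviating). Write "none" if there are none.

The pure Nash equilibria are (Idle, Low, Max), (Low, Medium, Max), (Medium, Medium, High).

Plant 1 against (Low, High): payoffs 10, 7, 1 → best response Idle.
Plant 1 against (Low, Max): payoffs 6, 5, 4 → best response Idle.
Plant 1 against (Medium, High): payoffs 3, 2, 6 → best response Medium.
Plant 1 against (Medium, Max): payoffs 1, 3, 2 → best response Low.
Plant 2 against (Idle, High): payoffs 2, 4 → best response Medium.
Plant 2 against (Idle, Max): payoffs 8, 2 → best response Low.
Plant 2 against (Low, High): payoffs 0, 7 → best response Medium.
Plant 2 against (Low, Max): payoffs 0, 5 → best response Medium.
Plant 2 against (Medium, High): payoffs 5, 9 → best response Medium.
Plant 2 against (Medium, Max): payoffs 8, 1 → best response Low.
Plant 3 against (Idle, Low): payoffs 5, 9 → best response Max.
Plant 3 against (Idle, Medium): payoffs 11, 3 → best response High.
Plant 3 against (Low, Low): payoffs 1, 5 → best response Max.
Plant 3 against (Low, Medium): payoffs 0, 7 → best response Max.
Plant 3 against (Medium, Low): payoffs 10, 1 → best response High.
Plant 3 against (Medium, Medium): payoffs 11, 3 → best response High.
Mutual best responses: (Idle, Low, Max); (Low, Medium, Max); (Medium, Medium, High).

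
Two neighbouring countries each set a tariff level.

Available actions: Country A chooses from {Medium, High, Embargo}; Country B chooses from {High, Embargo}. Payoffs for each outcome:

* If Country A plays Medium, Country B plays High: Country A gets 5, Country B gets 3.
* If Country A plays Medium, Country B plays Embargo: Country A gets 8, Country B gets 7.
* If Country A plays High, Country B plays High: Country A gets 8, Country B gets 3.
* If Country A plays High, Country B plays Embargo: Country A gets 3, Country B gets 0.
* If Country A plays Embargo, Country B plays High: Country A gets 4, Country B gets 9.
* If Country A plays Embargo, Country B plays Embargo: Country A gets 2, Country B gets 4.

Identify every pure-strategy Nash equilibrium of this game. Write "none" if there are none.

Country A against High: payoffs 5, 8, 4 → best response High.
Country A against Embargo: payoffs 8, 3, 2 → best response Medium.
Country B against Medium: payoffs 3, 7 → best response Embargo.
Country B against High: payoffs 3, 0 → best response High.
Country B against Embargo: payoffs 9, 4 → best response High.
Mutual best responses: (Medium, Embargo); (High, High).

Pure-strategy Nash equilibria: (Medium, Embargo), (High, High)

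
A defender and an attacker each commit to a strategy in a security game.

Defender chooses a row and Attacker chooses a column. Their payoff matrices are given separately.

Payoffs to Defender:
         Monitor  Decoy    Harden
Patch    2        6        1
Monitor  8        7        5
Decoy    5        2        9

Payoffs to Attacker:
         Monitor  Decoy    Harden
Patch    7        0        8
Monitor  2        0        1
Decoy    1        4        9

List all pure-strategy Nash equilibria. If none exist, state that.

Pure-strategy Nash equilibria: (Monitor, Monitor) and (Decoy, Harden)

(Patch, Monitor): Defender can switch to Monitor (2 → 8). Not NE.
(Patch, Decoy): Defender can switch to Monitor (6 → 7). Not NE.
(Patch, Harden): Defender can switch to Monitor (1 → 5). Not NE.
(Monitor, Monitor): Defender gets 8, best alternative 5; Attacker gets 2, best alternative 1. No profitable deviation — NE.
(Monitor, Decoy): Attacker can switch to Monitor (0 → 2). Not NE.
(Monitor, Harden): Defender can switch to Decoy (5 → 9). Not NE.
(Decoy, Monitor): Defender can switch to Monitor (5 → 8). Not NE.
(Decoy, Harden): Defender gets 9, best alternative 5; Attacker gets 9, best alternative 4. No profitable deviation — NE.
(The remaining 1 profile has a profitable deviation by the same check.)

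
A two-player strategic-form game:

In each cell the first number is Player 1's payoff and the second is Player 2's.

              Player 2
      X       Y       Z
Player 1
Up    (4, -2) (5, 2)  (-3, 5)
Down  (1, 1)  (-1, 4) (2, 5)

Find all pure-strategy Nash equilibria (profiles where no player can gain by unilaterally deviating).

Player 1 against X: payoffs 4, 1 → best response Up.
Player 1 against Y: payoffs 5, -1 → best response Up.
Player 1 against Z: payoffs -3, 2 → best response Down.
Player 2 against Up: payoffs -2, 2, 5 → best response Z.
Player 2 against Down: payoffs 1, 4, 5 → best response Z.
Mutual best responses: (Down, Z).

The unique pure-strategy Nash equilibrium is (Down, Z).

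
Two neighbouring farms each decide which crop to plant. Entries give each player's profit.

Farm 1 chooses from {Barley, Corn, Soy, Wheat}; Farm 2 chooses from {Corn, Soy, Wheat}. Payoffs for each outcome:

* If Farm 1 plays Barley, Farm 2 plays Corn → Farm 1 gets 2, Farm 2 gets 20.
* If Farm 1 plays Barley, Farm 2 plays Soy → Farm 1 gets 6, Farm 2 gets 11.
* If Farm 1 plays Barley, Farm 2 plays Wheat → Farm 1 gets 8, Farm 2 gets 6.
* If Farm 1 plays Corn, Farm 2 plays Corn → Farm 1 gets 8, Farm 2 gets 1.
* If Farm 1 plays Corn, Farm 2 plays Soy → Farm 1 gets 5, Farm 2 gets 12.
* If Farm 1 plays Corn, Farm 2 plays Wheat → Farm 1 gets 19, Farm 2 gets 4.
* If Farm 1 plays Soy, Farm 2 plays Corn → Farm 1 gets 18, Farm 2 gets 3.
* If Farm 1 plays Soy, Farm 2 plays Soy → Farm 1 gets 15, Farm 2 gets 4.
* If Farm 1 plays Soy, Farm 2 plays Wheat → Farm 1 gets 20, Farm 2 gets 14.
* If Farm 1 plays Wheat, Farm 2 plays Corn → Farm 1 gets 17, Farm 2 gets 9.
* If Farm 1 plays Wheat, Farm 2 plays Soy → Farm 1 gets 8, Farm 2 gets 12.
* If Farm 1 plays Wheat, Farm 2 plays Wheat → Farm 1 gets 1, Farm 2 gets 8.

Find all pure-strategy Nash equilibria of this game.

(Soy, Wheat)

(Barley, Corn): Farm 1 can switch to Corn (2 → 8). Not NE.
(Barley, Soy): Farm 1 can switch to Soy (6 → 15). Not NE.
(Barley, Wheat): Farm 1 can switch to Corn (8 → 19). Not NE.
(Corn, Corn): Farm 1 can switch to Soy (8 → 18). Not NE.
(Corn, Soy): Farm 1 can switch to Barley (5 → 6). Not NE.
(Corn, Wheat): Farm 1 can switch to Soy (19 → 20). Not NE.
(Soy, Corn): Farm 2 can switch to Soy (3 → 4). Not NE.
(Soy, Soy): Farm 2 can switch to Wheat (4 → 14). Not NE.
(Soy, Wheat): Farm 1 gets 20, best alternative 19; Farm 2 gets 14, best alternative 4. No profitable deviation — NE.
(Wheat, Corn): Farm 1 can switch to Soy (17 → 18). Not NE.
(Wheat, Soy): Farm 1 can switch to Soy (8 → 15). Not NE.
(Wheat, Wheat): Farm 1 can switch to Barley (1 → 8). Not NE.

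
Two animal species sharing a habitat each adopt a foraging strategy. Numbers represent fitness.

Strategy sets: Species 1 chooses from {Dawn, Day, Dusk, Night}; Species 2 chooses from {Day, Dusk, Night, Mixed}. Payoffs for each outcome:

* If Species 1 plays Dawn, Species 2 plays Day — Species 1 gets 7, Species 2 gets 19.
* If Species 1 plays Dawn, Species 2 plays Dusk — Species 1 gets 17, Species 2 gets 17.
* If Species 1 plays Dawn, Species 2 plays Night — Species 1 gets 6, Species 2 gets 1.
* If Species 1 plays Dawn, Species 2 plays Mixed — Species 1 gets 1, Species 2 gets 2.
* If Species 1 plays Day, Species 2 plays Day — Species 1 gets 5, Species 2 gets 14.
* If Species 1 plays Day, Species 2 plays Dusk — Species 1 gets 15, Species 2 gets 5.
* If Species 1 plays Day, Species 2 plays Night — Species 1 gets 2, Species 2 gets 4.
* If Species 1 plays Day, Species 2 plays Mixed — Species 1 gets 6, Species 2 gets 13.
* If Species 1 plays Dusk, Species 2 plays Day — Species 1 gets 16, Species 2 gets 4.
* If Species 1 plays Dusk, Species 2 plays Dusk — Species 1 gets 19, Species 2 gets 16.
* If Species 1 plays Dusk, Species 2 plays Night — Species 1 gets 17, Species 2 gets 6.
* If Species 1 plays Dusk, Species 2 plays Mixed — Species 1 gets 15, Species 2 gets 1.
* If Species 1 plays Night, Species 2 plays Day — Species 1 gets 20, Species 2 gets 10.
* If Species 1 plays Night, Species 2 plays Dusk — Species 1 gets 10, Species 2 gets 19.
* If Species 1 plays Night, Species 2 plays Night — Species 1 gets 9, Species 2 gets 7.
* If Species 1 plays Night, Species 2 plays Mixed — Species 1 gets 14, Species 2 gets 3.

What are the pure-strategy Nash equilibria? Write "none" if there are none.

Pure NE: (Dusk, Dusk)

For each strategy profile, look for a profitable unilateral deviation.
(Dawn, Day): Species 1 can switch to Dusk (7 → 16). Not NE.
(Dawn, Dusk): Species 1 can switch to Dusk (17 → 19). Not NE.
(Dawn, Night): Species 1 can switch to Dusk (6 → 17). Not NE.
(Dawn, Mixed): Species 1 can switch to Day (1 → 6). Not NE.
(Day, Day): Species 1 can switch to Dawn (5 → 7). Not NE.
(Day, Dusk): Species 1 can switch to Dawn (15 → 17). Not NE.
(Day, Night): Species 1 can switch to Dawn (2 → 6). Not NE.
(Day, Mixed): Species 1 can switch to Dusk (6 → 15). Not NE.
(Dusk, Day): Species 1 can switch to Night (16 → 20). Not NE.
(Dusk, Dusk): Species 1 gets 19, best alternative 17; Species 2 gets 16, best alternative 6. No profitable deviation — NE.
(Dusk, Night): Species 2 can switch to Dusk (6 → 16). Not NE.
(Dusk, Mixed): Species 2 can switch to Day (1 → 4). Not NE.
(Night, Day): Species 2 can switch to Dusk (10 → 19). Not NE.
(The remaining 3 profiles each have a profitable deviation by the same check.)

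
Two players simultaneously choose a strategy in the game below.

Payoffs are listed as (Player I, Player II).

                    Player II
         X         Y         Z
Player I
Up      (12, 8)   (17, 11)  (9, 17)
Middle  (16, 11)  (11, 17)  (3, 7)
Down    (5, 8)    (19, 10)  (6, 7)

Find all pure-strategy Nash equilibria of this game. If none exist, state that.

(Up, X): Player I can switch to Middle (12 → 16). Not NE.
(Up, Y): Player I can switch to Down (17 → 19). Not NE.
(Up, Z): Player I gets 9, best alternative 6; Player II gets 17, best alternative 11. No profitable deviation — NE.
(Middle, X): Player II can switch to Y (11 → 17). Not NE.
(Middle, Y): Player I can switch to Up (11 → 17). Not NE.
(Middle, Z): Player I can switch to Up (3 → 9). Not NE.
(Down, X): Player I can switch to Up (5 → 12). Not NE.
(Down, Y): Player I gets 19, best alternative 17; Player II gets 10, best alternative 8. No profitable deviation — NE.
(The remaining 1 profile has a profitable deviation by the same check.)

The pure Nash equilibria are (Up, Z) and (Down, Y).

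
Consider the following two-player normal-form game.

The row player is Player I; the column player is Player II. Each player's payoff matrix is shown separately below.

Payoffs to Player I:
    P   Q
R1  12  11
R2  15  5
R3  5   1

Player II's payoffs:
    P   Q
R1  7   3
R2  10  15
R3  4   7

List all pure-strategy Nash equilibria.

No pure-strategy Nash equilibrium.

For each strategy profile, look for a profitable unilateral deviation.
(R1, P): Player I can switch to R2 (12 → 15). Not NE.
(R1, Q): Player II can switch to P (3 → 7). Not NE.
(R2, P): Player II can switch to Q (10 → 15). Not NE.
(R2, Q): Player I can switch to R1 (5 → 11). Not NE.
(R3, P): Player I can switch to R1 (5 → 12). Not NE.
(R3, Q): Player I can switch to R1 (1 → 11). Not NE.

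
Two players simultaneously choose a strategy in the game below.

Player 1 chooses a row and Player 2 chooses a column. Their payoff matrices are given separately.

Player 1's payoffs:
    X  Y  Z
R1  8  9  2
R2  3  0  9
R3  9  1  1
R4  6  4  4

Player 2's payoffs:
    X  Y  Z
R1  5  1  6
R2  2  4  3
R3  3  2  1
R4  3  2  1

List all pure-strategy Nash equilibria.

Pure NE: (R3, X)

(R1, X): Player 1 can switch to R3 (8 → 9). Not NE.
(R1, Y): Player 2 can switch to X (1 → 5). Not NE.
(R1, Z): Player 1 can switch to R2 (2 → 9). Not NE.
(R2, X): Player 1 can switch to R1 (3 → 8). Not NE.
(R2, Y): Player 1 can switch to R1 (0 → 9). Not NE.
(R2, Z): Player 2 can switch to Y (3 → 4). Not NE.
(R3, X): Player 1 gets 9, best alternative 8; Player 2 gets 3, best alternative 2. No profitable deviation — NE.
(R3, Y): Player 1 can switch to R1 (1 → 9). Not NE.
(R3, Z): Player 1 can switch to R1 (1 → 2). Not NE.
(The remaining 3 profiles each have a profitable deviation by the same check.)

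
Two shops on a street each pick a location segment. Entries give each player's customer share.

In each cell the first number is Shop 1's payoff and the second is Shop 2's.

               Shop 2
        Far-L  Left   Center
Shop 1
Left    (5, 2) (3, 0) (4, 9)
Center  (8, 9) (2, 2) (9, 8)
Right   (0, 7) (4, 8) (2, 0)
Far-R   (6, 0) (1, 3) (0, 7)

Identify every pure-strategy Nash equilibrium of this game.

The pure Nash equilibria are (Center, Far-L), (Right, Left).

(Left, Far-L): Shop 1 can switch to Center (5 → 8). Not NE.
(Left, Left): Shop 1 can switch to Right (3 → 4). Not NE.
(Left, Center): Shop 1 can switch to Center (4 → 9). Not NE.
(Center, Far-L): Shop 1 gets 8, best alternative 6; Shop 2 gets 9, best alternative 8. No profitable deviation — NE.
(Center, Left): Shop 1 can switch to Left (2 → 3). Not NE.
(Center, Center): Shop 2 can switch to Far-L (8 → 9). Not NE.
(Right, Far-L): Shop 1 can switch to Left (0 → 5). Not NE.
(Right, Left): Shop 1 gets 4, best alternative 3; Shop 2 gets 8, best alternative 7. No profitable deviation — NE.
(The remaining 4 profiles each have a profitable deviation by the same check.)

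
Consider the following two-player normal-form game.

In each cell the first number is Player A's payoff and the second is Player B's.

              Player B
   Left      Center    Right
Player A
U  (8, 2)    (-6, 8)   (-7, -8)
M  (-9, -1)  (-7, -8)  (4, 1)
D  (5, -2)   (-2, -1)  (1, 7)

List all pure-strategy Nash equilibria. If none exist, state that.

(M, Right)

(U, Left): Player B can switch to Center (2 → 8). Not NE.
(U, Center): Player A can switch to D (-6 → -2). Not NE.
(U, Right): Player A can switch to M (-7 → 4). Not NE.
(M, Left): Player A can switch to U (-9 → 8). Not NE.
(M, Center): Player A can switch to U (-7 → -6). Not NE.
(M, Right): Player A gets 4, best alternative 1; Player B gets 1, best alternative -1. No profitable deviation — NE.
(D, Left): Player A can switch to U (5 → 8). Not NE.
(D, Center): Player B can switch to Right (-1 → 7). Not NE.
(D, Right): Player A can switch to M (1 → 4). Not NE.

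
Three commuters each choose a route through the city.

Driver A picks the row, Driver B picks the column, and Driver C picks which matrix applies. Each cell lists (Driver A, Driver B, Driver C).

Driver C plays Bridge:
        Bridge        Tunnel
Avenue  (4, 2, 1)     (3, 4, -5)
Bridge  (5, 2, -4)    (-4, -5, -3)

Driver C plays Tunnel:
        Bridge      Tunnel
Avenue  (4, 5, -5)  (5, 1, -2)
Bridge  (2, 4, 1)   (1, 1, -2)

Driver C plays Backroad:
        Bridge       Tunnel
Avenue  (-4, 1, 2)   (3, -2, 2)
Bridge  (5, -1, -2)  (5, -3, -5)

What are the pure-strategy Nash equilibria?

Driver A against (Bridge, Bridge): payoffs 4, 5 → best response Bridge.
Driver A against (Bridge, Tunnel): payoffs 4, 2 → best response Avenue.
Driver A against (Bridge, Backroad): payoffs -4, 5 → best response Bridge.
Driver A against (Tunnel, Bridge): payoffs 3, -4 → best response Avenue.
Driver A against (Tunnel, Tunnel): payoffs 5, 1 → best response Avenue.
Driver A against (Tunnel, Backroad): payoffs 3, 5 → best response Bridge.
Driver B against (Avenue, Bridge): payoffs 2, 4 → best response Tunnel.
Driver B against (Avenue, Tunnel): payoffs 5, 1 → best response Bridge.
Driver B against (Avenue, Backroad): payoffs 1, -2 → best response Bridge.
Driver B against (Bridge, Bridge): payoffs 2, -5 → best response Bridge.
Driver B against (Bridge, Tunnel): payoffs 4, 1 → best response Bridge.
Driver B against (Bridge, Backroad): payoffs -1, -3 → best response Bridge.
Driver C against (Avenue, Bridge): payoffs 1, -5, 2 → best response Backroad.
Driver C against (Avenue, Tunnel): payoffs -5, -2, 2 → best response Backroad.
Driver C against (Bridge, Bridge): payoffs -4, 1, -2 → best response Tunnel.
Driver C against (Bridge, Tunnel): payoffs -3, -2, -5 → best response Tunnel.
No profile is a mutual best response for all players.

This game has no pure Nash equilibrium.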